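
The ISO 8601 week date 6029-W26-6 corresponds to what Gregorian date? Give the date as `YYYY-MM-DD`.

6029-06-30

ISO week 1 of 6029 is the week containing the first Thursday of 6029.
Week 26, day 6 (Saturday) lands on 6029-06-30.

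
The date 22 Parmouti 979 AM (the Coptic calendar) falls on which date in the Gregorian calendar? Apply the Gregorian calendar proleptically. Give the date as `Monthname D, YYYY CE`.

Julian Day Number of the source date = 2182475.
Converting JDN 2182475 to the Gregorian calendar gives 24 April 1263 CE.

April 24, 1263 CE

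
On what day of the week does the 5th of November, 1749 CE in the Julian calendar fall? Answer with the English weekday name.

Sunday

In the Gregorian calendar this is 16 November 1749 (JDN 2360189).
Since JDN mod 7 = 6 (0 = Monday), the day is Sunday.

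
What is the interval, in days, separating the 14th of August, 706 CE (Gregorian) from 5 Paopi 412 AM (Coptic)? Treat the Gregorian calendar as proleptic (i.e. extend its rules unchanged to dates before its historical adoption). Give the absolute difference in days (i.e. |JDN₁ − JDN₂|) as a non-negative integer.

JDN of the first date = 1979146.
JDN of the second date = 1975182.
|1975182 − 1979146| = 3964.

3964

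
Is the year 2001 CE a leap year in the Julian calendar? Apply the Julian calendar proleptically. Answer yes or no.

2001 mod 4 = 1, so it is a common year in the Julian calendar.

no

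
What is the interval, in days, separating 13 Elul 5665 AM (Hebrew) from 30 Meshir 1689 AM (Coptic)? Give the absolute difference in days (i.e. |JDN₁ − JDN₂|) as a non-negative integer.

JDN of the first date = 2417102.
JDN of the second date = 2441751.
|2441751 − 2417102| = 24649.

24649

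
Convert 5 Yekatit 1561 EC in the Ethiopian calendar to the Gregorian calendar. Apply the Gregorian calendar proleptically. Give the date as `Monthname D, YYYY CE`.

Both dates share Julian Day Number 2294165; in the Gregorian calendar that is 9 February 1569 CE.

February 9, 1569 CE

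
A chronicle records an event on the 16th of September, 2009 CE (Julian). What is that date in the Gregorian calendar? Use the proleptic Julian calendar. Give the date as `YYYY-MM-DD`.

At this point the Julian calendar is 13 days behind the Gregorian.
16 September 2009 Julian + 13 days → 29 September 2009 Gregorian.

2009-09-29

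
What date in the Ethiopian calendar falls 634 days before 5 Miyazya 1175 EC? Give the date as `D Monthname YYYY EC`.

JDN of 5 Miyazya 1175 EC = 2153238.
2153238 − 634 = 2152604.
JDN 2152604 in the Ethiopian calendar is 11 Hamle 1173 EC.

11 Hamle 1173 EC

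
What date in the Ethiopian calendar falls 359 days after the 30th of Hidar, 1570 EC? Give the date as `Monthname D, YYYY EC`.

The starting date is JDN 2297387; 2297387 + 359 = 2297746.
JDN 2297746 corresponds to Hidar 24, 1571 EC.

Hidar 24, 1571 EC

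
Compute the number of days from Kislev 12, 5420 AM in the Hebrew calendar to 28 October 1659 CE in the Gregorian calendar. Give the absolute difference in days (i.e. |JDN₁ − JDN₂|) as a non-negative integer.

30

JDN of the first date = 2327328.
JDN of the second date = 2327298.
|2327298 − 2327328| = 30.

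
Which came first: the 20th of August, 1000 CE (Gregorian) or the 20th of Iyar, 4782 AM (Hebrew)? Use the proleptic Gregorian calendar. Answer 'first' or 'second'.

first

Converting both to JDN: 2086534 vs 2094457; the smaller is the first.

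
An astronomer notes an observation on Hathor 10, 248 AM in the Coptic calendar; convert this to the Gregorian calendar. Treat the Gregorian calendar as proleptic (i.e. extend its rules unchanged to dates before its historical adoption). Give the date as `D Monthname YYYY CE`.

9 November 531 CE

Julian Day Number of the source date = 1915316.
Converting JDN 1915316 to the Gregorian calendar gives 9 November 531 CE.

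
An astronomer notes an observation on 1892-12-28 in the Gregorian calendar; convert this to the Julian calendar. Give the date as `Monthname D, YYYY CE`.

December 16, 1892 CE

The Julian–Gregorian offset here is 12 days (Julian trailing).
28 December 1892 Gregorian − 12 days → 16 December 1892 Julian.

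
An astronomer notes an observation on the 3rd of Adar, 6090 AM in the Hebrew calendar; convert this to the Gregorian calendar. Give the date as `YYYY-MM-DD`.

Julian Day Number of the source date = 2572128.
Converting JDN 2572128 to the Gregorian calendar gives 23 February 2330 CE.

2330-02-23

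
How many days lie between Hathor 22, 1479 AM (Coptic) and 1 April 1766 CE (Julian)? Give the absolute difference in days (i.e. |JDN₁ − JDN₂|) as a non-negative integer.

1230

First date → JDN 2364950; second date → JDN 2366180.
The interval is |2364950 − 2366180| = 1230 days.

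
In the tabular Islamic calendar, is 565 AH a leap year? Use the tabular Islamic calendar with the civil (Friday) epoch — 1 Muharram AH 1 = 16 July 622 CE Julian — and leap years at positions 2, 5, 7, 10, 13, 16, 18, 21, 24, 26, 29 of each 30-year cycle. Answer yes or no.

Year 565 AH is year 25 of its 30-year cycle; leap positions are 2, 5, 7, 10, 13, 16, 18, 21, 24, 26, 29, so it is a common year (354 days).

no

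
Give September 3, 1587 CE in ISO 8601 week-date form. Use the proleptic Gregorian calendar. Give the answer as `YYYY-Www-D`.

The weekday is Thursday (ISO weekday 4).
That Thursday belongs to ISO week 36 of ISO year 1587.

1587-W36-4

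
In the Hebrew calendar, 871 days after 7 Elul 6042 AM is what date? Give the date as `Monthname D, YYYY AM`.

The starting date is JDN 2554798; 2554798 + 871 = 2555669.
JDN 2555669 corresponds to Shevat 23, 6045 AM.

Shevat 23, 6045 AM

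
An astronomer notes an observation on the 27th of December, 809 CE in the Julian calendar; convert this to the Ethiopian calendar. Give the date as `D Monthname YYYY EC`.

Julian Day Number of the source date = 2016906.
Converting JDN 2016906 to the Ethiopian calendar gives 1 Tir 802 EC.

1 Tir 802 EC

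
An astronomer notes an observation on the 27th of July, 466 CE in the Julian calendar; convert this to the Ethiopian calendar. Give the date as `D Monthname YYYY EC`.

The source date corresponds to 28 July 466 in the proleptic Gregorian calendar (JDN 1891472).
That day falls on 3 Nehase 458 EC in the Ethiopian calendar.

3 Nehase 458 EC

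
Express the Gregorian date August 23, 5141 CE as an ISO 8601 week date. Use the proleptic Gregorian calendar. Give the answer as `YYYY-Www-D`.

The weekday is Saturday (ISO weekday 6).
That Saturday belongs to ISO week 34 of ISO year 5141.

5141-W34-6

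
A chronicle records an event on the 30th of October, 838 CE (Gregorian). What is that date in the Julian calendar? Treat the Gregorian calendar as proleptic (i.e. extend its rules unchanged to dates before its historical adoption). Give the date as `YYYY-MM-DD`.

At this point the Julian calendar is 4 days behind the Gregorian.
30 October 838 Gregorian − 4 days → 26 October 838 Julian.

0838-10-26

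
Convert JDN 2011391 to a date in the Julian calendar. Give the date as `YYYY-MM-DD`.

0794-11-21

The proleptic Gregorian equivalent of JDN 2011391 is 25 November 794.
In the Julian calendar that day is 0794-11-21.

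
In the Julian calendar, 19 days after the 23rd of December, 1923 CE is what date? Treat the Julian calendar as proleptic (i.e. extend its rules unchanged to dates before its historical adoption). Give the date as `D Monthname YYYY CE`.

JDN of the 23rd of December, 1923 CE = 2423790.
2423790 + 19 = 2423809.
JDN 2423809 in the Julian calendar is 11 January 1924 CE.

11 January 1924 CE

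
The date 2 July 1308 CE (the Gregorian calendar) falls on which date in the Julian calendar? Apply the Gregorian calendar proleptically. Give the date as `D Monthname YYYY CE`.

At this point the Julian calendar is 8 days behind the Gregorian.
2 July 1308 Gregorian − 8 days → 24 June 1308 Julian.

24 June 1308 CE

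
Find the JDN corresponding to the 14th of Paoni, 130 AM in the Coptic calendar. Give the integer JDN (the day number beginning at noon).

Equivalently 9 June 414 (proleptic Gregorian).
JDN 2400001 is 17 November 1858 CE (Gregorian), MJD 0; the target day is −527571 days from there, so JDN = 1872430.

1872430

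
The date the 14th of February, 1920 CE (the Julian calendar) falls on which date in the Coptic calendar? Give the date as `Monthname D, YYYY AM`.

The source date corresponds to 27 February 1920 in the Gregorian calendar (JDN 2422382).
That day falls on 19 Meshir 1636 AM in the Coptic calendar.

Meshir 19, 1636 AM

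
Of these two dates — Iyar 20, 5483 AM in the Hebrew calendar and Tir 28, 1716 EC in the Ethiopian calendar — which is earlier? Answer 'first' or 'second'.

first

The two dates have Julian Day Numbers 2350517 and 2350772 respectively.
Since 2350517 < 2350772, the first date comes first.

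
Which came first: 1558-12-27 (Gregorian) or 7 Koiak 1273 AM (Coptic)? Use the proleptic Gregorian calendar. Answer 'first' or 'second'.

Converting both to JDN: 2290468 vs 2289724; the smaller is the second.

second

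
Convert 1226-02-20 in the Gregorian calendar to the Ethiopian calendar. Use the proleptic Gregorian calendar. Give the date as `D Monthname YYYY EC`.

Julian Day Number of the source date = 2168898.
Converting JDN 2168898 to the Ethiopian calendar gives 19 Yekatit 1218 EC.

19 Yekatit 1218 EC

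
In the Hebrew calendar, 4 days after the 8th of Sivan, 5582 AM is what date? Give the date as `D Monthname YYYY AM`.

12 Sivan 5582 AM

Counting 4 days forward from JDN 2386679 reaches JDN 2386683, which is 12 Sivan 5582 AM.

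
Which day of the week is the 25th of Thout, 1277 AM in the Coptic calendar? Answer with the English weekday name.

In the proleptic Gregorian calendar this is 2 October 1560 (JDN 2291113).
JDN 2291113 mod 7 = 6, and JDN 0 was a Monday, so this is a Sunday.

Sunday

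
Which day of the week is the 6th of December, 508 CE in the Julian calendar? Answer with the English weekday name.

This is JDN 1906945 (8 December 508 Gregorian).
Since JDN mod 7 = 5 (0 = Monday), the day is Saturday.

Saturday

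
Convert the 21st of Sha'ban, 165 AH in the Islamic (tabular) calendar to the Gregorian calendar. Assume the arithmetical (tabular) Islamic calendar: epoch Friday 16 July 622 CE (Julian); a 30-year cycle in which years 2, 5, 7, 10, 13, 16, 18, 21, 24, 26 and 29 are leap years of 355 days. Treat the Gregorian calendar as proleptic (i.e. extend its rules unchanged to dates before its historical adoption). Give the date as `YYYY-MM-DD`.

Both dates share Julian Day Number 2006783; in the Gregorian calendar that is 14 April 782 CE.

0782-04-14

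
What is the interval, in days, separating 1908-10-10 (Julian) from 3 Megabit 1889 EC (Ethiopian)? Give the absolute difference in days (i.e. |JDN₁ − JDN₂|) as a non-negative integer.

4243

First date → JDN 2418238; second date → JDN 2413995.
The interval is |2418238 − 2413995| = 4243 days.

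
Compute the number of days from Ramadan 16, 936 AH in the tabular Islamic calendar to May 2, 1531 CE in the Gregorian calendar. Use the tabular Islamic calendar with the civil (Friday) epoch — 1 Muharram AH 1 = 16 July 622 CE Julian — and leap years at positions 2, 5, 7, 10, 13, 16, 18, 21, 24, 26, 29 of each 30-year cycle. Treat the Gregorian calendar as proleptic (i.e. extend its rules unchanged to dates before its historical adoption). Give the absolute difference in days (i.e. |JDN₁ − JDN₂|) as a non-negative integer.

JDN of the first date = 2280024.
JDN of the second date = 2280367.
|2280367 − 2280024| = 343.

343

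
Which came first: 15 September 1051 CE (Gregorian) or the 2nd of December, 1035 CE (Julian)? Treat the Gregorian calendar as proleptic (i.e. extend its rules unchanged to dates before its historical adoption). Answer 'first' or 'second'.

second

Converting both to JDN: 2105187 vs 2099427; the smaller is the second.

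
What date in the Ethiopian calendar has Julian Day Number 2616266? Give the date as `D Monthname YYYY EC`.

The Gregorian equivalent of JDN 2616266 is 28 December 2450.
In the Ethiopian calendar that day is 16 Tahsas 2443 EC.

16 Tahsas 2443 EC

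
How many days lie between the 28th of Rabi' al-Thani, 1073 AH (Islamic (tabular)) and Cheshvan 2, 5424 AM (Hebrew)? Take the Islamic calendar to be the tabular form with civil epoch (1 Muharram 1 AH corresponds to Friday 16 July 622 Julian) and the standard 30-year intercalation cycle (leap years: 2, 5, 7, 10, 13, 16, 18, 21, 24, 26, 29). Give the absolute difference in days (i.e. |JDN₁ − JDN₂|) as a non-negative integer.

327

First date → JDN 2328437; second date → JDN 2328764.
The interval is |2328437 − 2328764| = 327 days.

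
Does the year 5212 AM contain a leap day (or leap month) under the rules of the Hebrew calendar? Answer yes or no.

yes

Hebrew year 5212 is year 6 of its 19-year Metonic cycle; leap years are at positions 3, 6, 8, 11, 14, 17, 19, so it is a leap year (13 months).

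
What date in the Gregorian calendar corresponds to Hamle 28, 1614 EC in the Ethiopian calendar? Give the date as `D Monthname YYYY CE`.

Julian Day Number of the source date = 2313696.
Converting JDN 2313696 to the Gregorian calendar gives 1 August 1622 CE.

1 August 1622 CE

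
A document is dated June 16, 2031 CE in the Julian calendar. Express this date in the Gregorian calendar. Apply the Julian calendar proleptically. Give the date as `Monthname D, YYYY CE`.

June 29, 2031 CE

For dates in this range the Gregorian date is 13 days ahead of the Julian.
16 June 2031 Julian + 13 days → 29 June 2031 Gregorian.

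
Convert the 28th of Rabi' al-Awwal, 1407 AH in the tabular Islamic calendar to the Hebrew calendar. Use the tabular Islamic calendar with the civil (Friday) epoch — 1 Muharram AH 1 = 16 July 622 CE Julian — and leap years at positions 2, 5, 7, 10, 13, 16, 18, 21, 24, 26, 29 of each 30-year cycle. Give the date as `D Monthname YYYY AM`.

29 Cheshvan 5747 AM

Both dates share Julian Day Number 2446766; in the Hebrew calendar that is 29 Cheshvan 5747 AM.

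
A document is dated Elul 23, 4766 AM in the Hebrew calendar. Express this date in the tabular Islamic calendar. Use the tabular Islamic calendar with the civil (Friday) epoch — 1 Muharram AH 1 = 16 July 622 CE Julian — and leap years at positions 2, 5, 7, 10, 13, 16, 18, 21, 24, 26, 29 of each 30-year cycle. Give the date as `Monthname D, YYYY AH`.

Dhu al-Qa'dah 22, 396 AH

The source date corresponds to 26 August 1006 in the proleptic Gregorian calendar (JDN 2088731).
That day falls on 22 Dhu al-Qa'dah 396 AH in the tabular Islamic calendar.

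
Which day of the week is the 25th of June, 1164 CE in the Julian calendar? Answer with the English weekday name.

In the proleptic Gregorian calendar this is 2 July 1164 (JDN 2146385).
JDN 2146385 mod 7 = 3, and JDN 0 was a Monday, so this is a Thursday.

Thursday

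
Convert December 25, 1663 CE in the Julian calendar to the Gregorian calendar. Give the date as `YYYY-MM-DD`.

1664-01-04

For dates in this range the Gregorian date is 10 days ahead of the Julian.
25 December 1663 Julian + 10 days → 4 January 1664 Gregorian.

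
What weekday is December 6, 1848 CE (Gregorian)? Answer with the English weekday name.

Wednesday

Since JDN mod 7 = 2 (0 = Monday), the day is Wednesday.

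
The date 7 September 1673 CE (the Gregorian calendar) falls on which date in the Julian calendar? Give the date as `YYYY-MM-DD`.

1673-08-28

For dates in this range the Gregorian date is 10 days ahead of the Julian.
7 September 1673 Gregorian − 10 days → 28 August 1673 Julian.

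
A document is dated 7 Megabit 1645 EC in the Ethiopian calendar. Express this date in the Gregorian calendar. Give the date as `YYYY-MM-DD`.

Julian Day Number of the source date = 2324878.
Converting JDN 2324878 to the Gregorian calendar gives 13 March 1653 CE.

1653-03-13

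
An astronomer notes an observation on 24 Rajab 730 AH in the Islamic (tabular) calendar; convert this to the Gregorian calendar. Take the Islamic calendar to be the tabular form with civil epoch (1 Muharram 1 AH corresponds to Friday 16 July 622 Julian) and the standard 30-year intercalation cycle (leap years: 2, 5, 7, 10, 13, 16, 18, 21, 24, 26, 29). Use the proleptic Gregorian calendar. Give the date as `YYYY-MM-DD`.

1330-05-21

Julian Day Number of the source date = 2206973.
Converting JDN 2206973 to the Gregorian calendar gives 21 May 1330 CE.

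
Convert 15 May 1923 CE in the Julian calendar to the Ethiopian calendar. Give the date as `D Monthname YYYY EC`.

20 Ginbot 1915 EC

Julian Day Number of the source date = 2423568.
Converting JDN 2423568 to the Ethiopian calendar gives 20 Ginbot 1915 EC.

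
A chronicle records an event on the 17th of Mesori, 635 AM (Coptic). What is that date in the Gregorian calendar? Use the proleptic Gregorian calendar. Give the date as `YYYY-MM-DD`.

Both dates share Julian Day Number 2056944; in the Gregorian calendar that is 15 August 919 CE.

0919-08-15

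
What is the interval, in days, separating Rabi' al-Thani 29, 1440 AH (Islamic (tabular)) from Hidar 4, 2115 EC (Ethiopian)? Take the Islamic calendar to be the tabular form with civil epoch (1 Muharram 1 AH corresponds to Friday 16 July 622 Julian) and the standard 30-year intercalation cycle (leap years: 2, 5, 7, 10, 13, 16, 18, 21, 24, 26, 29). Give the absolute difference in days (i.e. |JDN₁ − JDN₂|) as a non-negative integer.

37931

JDN of the first date = 2458491.
JDN of the second date = 2496422.
|2496422 − 2458491| = 37931.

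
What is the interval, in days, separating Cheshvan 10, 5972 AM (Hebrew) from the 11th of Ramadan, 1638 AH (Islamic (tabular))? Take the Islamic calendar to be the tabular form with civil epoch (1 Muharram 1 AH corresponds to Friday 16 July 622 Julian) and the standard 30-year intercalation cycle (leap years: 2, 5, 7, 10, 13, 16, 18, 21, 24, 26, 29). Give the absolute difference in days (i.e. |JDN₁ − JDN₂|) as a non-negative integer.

117

JDN of the first date = 2528901.
JDN of the second date = 2528784.
|2528784 − 2528901| = 117.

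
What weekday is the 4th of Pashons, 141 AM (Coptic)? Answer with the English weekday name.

In the proleptic Gregorian calendar this is 30 April 425 (JDN 1876408).
Since JDN mod 7 = 2 (0 = Monday), the day is Wednesday.

Wednesday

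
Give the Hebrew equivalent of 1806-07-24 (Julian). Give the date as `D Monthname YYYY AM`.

Both dates share Julian Day Number 2380904; in the Hebrew calendar that is 21 Av 5566 AM.

21 Av 5566 AM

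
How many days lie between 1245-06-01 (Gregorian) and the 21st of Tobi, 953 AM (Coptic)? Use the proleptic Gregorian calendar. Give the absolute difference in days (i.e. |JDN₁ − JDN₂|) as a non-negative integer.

3051

First date → JDN 2175939; second date → JDN 2172888.
The interval is |2175939 − 2172888| = 3051 days.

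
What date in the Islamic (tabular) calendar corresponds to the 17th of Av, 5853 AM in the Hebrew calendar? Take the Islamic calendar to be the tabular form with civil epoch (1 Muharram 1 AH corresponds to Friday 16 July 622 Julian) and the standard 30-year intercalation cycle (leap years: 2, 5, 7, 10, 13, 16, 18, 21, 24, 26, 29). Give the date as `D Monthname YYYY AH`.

16 Rabi' al-Awwal 1517 AH

The source date corresponds to 9 August 2093 in the Gregorian calendar (JDN 2485734).
That day falls on 16 Rabi' al-Awwal 1517 AH in the tabular Islamic calendar.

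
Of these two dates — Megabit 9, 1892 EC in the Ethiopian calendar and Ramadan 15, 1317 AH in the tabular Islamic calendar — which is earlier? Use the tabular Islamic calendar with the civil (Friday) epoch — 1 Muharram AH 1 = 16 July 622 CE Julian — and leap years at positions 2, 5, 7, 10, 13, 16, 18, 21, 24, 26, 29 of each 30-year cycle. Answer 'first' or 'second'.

The two dates have Julian Day Numbers 2415097 and 2415037 respectively.
Since 2415037 < 2415097, the second date comes first.

second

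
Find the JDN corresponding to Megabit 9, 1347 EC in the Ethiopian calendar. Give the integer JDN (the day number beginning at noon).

2216035

In the proleptic Gregorian calendar the same day is 13 March 1355.
JDN 2299161 is 15 October 1582 CE (Gregorian); the target day is −83126 days from there, so JDN = 2216035.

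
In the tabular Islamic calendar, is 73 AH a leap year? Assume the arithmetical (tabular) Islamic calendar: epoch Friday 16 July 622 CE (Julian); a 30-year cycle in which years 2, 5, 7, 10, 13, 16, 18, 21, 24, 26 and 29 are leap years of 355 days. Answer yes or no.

Year 73 AH is year 13 of its 30-year cycle; leap positions are 2, 5, 7, 10, 13, 16, 18, 21, 24, 26, 29, so it is a leap year (355 days).

yes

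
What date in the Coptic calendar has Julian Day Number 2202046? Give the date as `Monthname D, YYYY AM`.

Hathor 19, 1033 AM

The proleptic Gregorian equivalent of JDN 2202046 is 23 November 1316.
In the Coptic calendar that day is Hathor 19, 1033 AM.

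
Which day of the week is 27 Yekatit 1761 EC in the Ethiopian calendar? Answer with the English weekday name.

In the Gregorian calendar this is 4 March 1769 (JDN 2367237).
Since JDN mod 7 = 5 (0 = Monday), the day is Saturday.

Saturday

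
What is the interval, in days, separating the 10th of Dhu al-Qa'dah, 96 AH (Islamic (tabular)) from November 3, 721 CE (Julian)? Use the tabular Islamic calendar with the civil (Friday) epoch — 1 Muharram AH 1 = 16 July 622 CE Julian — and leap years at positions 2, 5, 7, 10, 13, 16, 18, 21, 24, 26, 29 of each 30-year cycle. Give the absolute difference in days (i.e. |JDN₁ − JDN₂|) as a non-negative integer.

JDN of the first date = 1982409.
JDN of the second date = 1984710.
|1984710 − 1982409| = 2301.

2301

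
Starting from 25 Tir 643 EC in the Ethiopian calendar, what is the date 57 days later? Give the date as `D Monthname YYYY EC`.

The starting date is JDN 1958855; 1958855 + 57 = 1958912.
JDN 1958912 corresponds to 22 Megabit 643 EC.

22 Megabit 643 EC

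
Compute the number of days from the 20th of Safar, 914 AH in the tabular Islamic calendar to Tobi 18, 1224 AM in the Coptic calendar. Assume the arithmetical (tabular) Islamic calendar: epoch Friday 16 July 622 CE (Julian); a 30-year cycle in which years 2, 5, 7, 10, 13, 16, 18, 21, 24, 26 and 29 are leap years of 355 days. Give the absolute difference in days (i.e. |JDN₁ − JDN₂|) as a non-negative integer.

158

JDN of the first date = 2272026.
JDN of the second date = 2271868.
|2271868 − 2272026| = 158.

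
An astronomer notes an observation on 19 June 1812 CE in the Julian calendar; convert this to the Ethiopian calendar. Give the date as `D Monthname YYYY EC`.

25 Sene 1804 EC

Both dates share Julian Day Number 2383061; in the Ethiopian calendar that is 25 Sene 1804 EC.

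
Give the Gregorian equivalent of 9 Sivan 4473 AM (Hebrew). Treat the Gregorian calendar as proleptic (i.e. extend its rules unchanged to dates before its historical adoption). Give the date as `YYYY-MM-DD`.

0713-06-11

Julian Day Number of the source date = 1981639.
Converting JDN 1981639 to the Gregorian calendar gives 11 June 713 CE.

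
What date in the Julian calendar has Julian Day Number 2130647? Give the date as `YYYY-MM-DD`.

The proleptic Gregorian equivalent of JDN 2130647 is 31 May 1121.
In the Julian calendar that day is 1121-05-24.

1121-05-24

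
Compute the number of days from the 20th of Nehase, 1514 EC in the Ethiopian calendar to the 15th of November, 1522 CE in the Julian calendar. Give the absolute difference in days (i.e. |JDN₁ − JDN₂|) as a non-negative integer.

94

JDN of the first date = 2277193.
JDN of the second date = 2277287.
|2277287 − 2277193| = 94.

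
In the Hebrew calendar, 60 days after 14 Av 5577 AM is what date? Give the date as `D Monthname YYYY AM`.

15 Tishrei 5578 AM

The starting date is JDN 2384913; 2384913 + 60 = 2384973.
JDN 2384973 corresponds to 15 Tishrei 5578 AM.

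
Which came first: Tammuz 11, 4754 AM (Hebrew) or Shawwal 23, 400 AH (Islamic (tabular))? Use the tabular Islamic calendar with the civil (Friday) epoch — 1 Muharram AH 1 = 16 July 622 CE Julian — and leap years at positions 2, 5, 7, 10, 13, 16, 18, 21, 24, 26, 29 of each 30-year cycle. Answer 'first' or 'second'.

first

The two dates have Julian Day Numbers 2084289 and 2090120 respectively.
Since 2084289 < 2090120, the first date comes first.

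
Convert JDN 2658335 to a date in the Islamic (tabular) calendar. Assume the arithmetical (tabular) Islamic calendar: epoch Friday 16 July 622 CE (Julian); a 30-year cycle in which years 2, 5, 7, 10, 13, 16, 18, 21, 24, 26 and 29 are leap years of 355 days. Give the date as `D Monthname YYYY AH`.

11 Rabi' al-Thani 2004 AH

JDN 2658335 is 4 March 2566 in the Gregorian calendar.
In the tabular Islamic calendar that day is 11 Rabi' al-Thani 2004 AH.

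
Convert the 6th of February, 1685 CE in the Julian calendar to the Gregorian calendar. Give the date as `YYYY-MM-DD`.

The Julian–Gregorian offset here is 10 days (Julian trailing).
6 February 1685 Julian + 10 days → 16 February 1685 Gregorian.

1685-02-16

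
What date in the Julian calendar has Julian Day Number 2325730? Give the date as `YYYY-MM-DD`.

1655-07-03

JDN 2325730 is 13 July 1655 in the Gregorian calendar.
In the Julian calendar that day is 1655-07-03.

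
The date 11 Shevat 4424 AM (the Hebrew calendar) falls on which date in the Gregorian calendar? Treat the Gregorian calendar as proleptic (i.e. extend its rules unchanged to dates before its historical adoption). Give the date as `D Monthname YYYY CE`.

Julian Day Number of the source date = 1963597.
Converting JDN 1963597 to the Gregorian calendar gives 17 January 664 CE.

17 January 664 CE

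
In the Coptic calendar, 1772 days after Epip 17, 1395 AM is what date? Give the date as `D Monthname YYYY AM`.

22 Pashons 1400 AM

Counting 1772 days forward from JDN 2334504 reaches JDN 2336276, which is 22 Pashons 1400 AM.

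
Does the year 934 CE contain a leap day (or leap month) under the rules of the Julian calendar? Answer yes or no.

934 mod 4 = 2, so it is a common year in the Julian calendar.

no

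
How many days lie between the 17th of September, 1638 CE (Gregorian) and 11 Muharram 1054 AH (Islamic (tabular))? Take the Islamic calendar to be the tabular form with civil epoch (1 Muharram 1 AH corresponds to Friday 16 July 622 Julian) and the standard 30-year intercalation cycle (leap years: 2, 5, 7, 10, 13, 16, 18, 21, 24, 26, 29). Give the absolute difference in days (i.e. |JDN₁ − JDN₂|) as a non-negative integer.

JDN of the first date = 2319587.
JDN of the second date = 2321598.
|2321598 − 2319587| = 2011.

2011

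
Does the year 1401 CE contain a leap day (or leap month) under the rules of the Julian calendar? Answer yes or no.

1401 mod 4 = 1, so it is a common year in the Julian calendar.

no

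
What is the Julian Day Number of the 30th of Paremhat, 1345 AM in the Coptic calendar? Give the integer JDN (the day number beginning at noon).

2316135

Equivalently 5 April 1629 (Gregorian).
JDN 2400001 is 17 November 1858 CE (Gregorian), MJD 0; the target day is −83866 days from there, so JDN = 2316135.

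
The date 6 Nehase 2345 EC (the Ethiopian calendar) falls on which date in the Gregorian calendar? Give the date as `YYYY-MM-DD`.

2353-08-15

Both dates share Julian Day Number 2580702; in the Gregorian calendar that is 15 August 2353 CE.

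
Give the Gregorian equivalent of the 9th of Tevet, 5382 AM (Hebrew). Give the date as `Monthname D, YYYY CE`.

December 22, 1621 CE

Both dates share Julian Day Number 2313474; in the Gregorian calendar that is 22 December 1621 CE.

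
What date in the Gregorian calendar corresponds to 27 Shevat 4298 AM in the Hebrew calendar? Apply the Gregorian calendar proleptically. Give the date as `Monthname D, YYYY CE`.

Julian Day Number of the source date = 1917606.
Converting JDN 1917606 to the Gregorian calendar gives 15 February 538 CE.

February 15, 538 CE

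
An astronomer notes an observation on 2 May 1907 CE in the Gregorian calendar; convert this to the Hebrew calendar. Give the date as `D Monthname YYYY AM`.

18 Iyar 5667 AM

Julian Day Number of the source date = 2417698.
Converting JDN 2417698 to the Hebrew calendar gives 18 Iyar 5667 AM.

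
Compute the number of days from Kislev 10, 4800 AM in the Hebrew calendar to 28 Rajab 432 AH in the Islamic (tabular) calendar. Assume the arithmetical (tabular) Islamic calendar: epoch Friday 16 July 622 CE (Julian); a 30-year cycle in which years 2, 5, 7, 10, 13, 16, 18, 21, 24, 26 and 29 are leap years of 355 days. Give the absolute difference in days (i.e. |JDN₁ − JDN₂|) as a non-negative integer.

First date → JDN 2100886; second date → JDN 2101376.
The interval is |2100886 − 2101376| = 490 days.

490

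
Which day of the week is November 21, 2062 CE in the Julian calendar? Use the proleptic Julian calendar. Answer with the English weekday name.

Monday

This is JDN 2474528 (4 December 2062 Gregorian).
2474528 ≡ 0 (mod 7); counting from Monday = 0 gives Monday.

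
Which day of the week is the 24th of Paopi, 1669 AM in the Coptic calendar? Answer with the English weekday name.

In the Gregorian calendar this is 3 November 1952 (JDN 2434320).
JDN 2434320 mod 7 = 0, and JDN 0 was a Monday, so this is a Monday.

Monday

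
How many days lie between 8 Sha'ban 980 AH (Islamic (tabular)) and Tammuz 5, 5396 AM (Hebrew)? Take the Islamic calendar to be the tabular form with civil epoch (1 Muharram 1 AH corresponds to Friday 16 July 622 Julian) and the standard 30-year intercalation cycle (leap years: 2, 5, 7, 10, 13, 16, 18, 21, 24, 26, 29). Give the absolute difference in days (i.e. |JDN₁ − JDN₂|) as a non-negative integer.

23207

JDN of the first date = 2295579.
JDN of the second date = 2318786.
|2318786 − 2295579| = 23207.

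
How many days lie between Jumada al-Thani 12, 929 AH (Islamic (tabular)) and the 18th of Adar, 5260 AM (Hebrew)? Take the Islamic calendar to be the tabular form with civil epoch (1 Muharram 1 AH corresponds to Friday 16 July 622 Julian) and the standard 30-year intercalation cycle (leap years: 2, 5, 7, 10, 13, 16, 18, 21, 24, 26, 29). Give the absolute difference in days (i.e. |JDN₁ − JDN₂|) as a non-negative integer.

First date → JDN 2277451; second date → JDN 2268981.
The interval is |2277451 − 2268981| = 8470 days.

8470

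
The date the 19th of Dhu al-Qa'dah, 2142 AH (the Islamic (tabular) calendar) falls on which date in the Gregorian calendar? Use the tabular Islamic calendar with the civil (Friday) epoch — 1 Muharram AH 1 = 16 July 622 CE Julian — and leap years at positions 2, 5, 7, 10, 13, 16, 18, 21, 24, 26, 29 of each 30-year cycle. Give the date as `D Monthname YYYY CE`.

Julian Day Number of the source date = 2707452.
Converting JDN 2707452 to the Gregorian calendar gives 26 August 2700 CE.

26 August 2700 CE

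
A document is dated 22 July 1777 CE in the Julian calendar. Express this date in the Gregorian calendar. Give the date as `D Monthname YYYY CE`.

2 August 1777 CE

The Julian–Gregorian offset here is 11 days (Julian trailing).
22 July 1777 Julian + 11 days → 2 August 1777 Gregorian.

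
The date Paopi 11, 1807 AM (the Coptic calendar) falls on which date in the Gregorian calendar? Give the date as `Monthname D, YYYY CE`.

Both dates share Julian Day Number 2484711; in the Gregorian calendar that is 21 October 2090 CE.

October 21, 2090 CE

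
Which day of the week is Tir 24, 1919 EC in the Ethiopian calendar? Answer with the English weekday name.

Equivalently 1 February 1927 Gregorian, JDN 2424913.
Since JDN mod 7 = 1 (0 = Monday), the day is Tuesday.

Tuesday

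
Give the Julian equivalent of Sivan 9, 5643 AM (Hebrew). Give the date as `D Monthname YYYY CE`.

2 June 1883 CE

The source date corresponds to 14 June 1883 in the Gregorian calendar (JDN 2408976).
That day falls on 2 June 1883 CE in the Julian calendar.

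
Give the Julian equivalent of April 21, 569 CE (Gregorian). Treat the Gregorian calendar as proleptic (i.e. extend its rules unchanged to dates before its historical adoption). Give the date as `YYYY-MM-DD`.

0569-04-19

The Julian–Gregorian offset here is 2 days (Julian trailing).
21 April 569 Gregorian − 2 days → 19 April 569 Julian.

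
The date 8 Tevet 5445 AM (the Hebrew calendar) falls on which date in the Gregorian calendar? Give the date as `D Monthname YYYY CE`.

15 December 1684 CE

Julian Day Number of the source date = 2336478.
Converting JDN 2336478 to the Gregorian calendar gives 15 December 1684 CE.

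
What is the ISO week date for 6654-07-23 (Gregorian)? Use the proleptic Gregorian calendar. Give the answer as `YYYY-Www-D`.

The weekday is Sunday (ISO weekday 7).
That Sunday belongs to ISO week 29 of ISO year 6654.

6654-W29-7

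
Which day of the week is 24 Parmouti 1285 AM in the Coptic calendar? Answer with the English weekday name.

In the proleptic Gregorian calendar this is 29 April 1569 (JDN 2294244).
Since JDN mod 7 = 1 (0 = Monday), the day is Tuesday.

Tuesday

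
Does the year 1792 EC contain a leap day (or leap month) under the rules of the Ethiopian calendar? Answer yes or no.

no

1792 mod 4 = 0; in the Ethiopian calendar a year is leap when year mod 4 = 3, so it is a common year.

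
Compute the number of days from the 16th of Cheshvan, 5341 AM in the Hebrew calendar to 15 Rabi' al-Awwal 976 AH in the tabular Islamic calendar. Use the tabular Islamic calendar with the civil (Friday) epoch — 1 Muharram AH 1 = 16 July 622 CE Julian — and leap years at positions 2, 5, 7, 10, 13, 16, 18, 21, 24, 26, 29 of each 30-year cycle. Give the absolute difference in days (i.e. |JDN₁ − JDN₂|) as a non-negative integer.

4431

JDN of the first date = 2298451.
JDN of the second date = 2294020.
|2294020 − 2298451| = 4431.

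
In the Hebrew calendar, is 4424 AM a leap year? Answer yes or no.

no

Hebrew year 4424 is year 16 of its 19-year Metonic cycle; leap years are at positions 3, 6, 8, 11, 14, 17, 19, so it is a common year (12 months).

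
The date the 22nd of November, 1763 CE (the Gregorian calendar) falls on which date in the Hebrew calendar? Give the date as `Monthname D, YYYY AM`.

Both dates share Julian Day Number 2365308; in the Hebrew calendar that is 16 Kislev 5524 AM.

Kislev 16, 5524 AM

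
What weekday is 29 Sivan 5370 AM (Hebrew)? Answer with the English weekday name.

Equivalently 20 June 1610 Gregorian, JDN 2309271.
2309271 ≡ 6 (mod 7); counting from Monday = 0 gives Sunday.

Sunday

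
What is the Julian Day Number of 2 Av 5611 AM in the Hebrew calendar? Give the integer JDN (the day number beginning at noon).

2397335

Equivalently 31 July 1851 (Gregorian).
JDN 2299161 is 15 October 1582 CE (Gregorian); the target day is +98174 days from there, so JDN = 2397335.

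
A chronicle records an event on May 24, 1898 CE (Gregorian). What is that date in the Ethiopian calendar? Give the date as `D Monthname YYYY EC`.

17 Ginbot 1890 EC

Both dates share Julian Day Number 2414434; in the Ethiopian calendar that is 17 Ginbot 1890 EC.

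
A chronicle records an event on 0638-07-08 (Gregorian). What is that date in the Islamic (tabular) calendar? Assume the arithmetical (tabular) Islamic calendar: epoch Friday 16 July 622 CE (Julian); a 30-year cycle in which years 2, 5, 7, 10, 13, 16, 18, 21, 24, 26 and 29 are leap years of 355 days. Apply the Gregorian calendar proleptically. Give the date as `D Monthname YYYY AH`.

Julian Day Number of the source date = 1954273.
Converting JDN 1954273 to the tabular Islamic calendar gives 16 Jumada al-Thani 17 AH.

16 Jumada al-Thani 17 AH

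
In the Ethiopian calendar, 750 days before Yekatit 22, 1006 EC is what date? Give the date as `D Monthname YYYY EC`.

2 Yekatit 1004 EC

Counting 750 days back from JDN 2091468 reaches JDN 2090718, which is 2 Yekatit 1004 EC.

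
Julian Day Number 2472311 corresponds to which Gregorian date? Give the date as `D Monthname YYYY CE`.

8 November 2056 CE

Counting from JDN 2299161 = 15 Oct 1582 gives an offset of 173150 days.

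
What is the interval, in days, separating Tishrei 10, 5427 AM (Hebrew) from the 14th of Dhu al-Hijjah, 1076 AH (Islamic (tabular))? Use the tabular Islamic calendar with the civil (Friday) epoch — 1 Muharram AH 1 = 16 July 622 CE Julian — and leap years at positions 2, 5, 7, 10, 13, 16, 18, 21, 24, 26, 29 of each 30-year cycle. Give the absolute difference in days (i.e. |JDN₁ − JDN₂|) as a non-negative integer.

114

First date → JDN 2329836; second date → JDN 2329722.
The interval is |2329836 − 2329722| = 114 days.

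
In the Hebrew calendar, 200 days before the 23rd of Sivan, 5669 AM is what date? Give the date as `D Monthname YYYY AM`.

The starting date is JDN 2418470; 2418470 − 200 = 2418270.
JDN 2418270 corresponds to 30 Cheshvan 5669 AM.

30 Cheshvan 5669 AM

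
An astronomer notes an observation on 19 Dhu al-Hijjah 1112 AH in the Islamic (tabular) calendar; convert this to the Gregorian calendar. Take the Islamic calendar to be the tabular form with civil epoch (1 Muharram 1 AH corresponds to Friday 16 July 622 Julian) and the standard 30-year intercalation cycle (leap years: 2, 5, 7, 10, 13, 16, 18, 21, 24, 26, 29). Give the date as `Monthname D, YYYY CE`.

Julian Day Number of the source date = 2342484.
Converting JDN 2342484 to the Gregorian calendar gives 27 May 1701 CE.

May 27, 1701 CE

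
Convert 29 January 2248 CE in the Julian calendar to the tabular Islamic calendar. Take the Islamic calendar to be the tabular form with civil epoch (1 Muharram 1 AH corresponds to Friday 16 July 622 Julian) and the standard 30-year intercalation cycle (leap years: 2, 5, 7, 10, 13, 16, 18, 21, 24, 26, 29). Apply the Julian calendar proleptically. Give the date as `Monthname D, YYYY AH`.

The source date corresponds to 13 February 2248 in the Gregorian calendar (JDN 2542168).
That day falls on 17 Jumada al-Thani 1676 AH in the tabular Islamic calendar.

Jumada al-Thani 17, 1676 AH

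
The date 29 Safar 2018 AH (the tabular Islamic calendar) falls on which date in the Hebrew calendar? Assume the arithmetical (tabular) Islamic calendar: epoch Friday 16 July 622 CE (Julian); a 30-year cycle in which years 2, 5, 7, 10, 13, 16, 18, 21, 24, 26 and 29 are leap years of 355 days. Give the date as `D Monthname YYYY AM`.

30 Av 6339 AM

Both dates share Julian Day Number 2663256; in the Hebrew calendar that is 30 Av 6339 AM.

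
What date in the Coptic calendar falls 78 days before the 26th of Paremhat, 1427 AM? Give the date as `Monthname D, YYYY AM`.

Tobi 8, 1427 AM

The starting date is JDN 2346081; 2346081 − 78 = 2346003.
JDN 2346003 corresponds to Tobi 8, 1427 AM.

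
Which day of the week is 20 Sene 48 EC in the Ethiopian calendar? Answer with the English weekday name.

Monday

This is JDN 1741677 (12 June 56 Gregorian).
JDN 1741677 mod 7 = 0, and JDN 0 was a Monday, so this is a Monday.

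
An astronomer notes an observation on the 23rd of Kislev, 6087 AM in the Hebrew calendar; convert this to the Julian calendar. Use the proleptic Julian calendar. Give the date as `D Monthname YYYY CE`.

2 December 2326 CE

Julian Day Number of the source date = 2570965.
Converting JDN 2570965 to the Julian calendar gives 2 December 2326 CE.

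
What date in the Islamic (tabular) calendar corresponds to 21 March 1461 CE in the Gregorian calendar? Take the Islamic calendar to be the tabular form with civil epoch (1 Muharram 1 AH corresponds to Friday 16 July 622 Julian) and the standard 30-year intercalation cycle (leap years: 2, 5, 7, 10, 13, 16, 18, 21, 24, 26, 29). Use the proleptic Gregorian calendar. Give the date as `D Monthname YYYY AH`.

Both dates share Julian Day Number 2254759; in the tabular Islamic calendar that is 29 Jumada al-Awwal 865 AH.

29 Jumada al-Awwal 865 AH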